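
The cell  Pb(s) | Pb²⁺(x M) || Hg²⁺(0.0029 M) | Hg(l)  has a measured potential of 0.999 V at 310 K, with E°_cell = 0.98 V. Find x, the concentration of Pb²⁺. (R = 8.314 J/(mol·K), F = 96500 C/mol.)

7 × 10^-4 M

From the Nernst equation, ln Q = nF(E° − E)/RT = 2×96500×(0.98 − 0.999)/(8.314×310) = -1.423, so Q = 0.241.
With Q = [Pb²⁺]/[Hg²⁺] and the known concentrations, [Pb²⁺] in the numerator gives [Pb²⁺] = 7 × 10^-4 M.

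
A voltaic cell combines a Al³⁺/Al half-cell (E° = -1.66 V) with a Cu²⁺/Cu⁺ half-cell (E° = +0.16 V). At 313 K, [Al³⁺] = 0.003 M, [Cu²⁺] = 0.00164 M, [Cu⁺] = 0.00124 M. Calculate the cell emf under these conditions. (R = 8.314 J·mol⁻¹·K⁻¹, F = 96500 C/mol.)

The Cu²⁺/Cu⁺ couple has the higher reduction potential and acts as the cathode, so E°_cell = +0.16 − (-1.66) = 1.82 V.
Balancing electrons gives n = 3; the reaction quotient is Q = [Al³⁺]·[Cu⁺]^3/[Cu²⁺]^3 = 0.00130.
E = E° − (RT/nF) ln Q = 1.82 − (8.314×313)/(3×96500) × (-6.648) = 1.820 + 0.060 = 1.880 V.

1.88 V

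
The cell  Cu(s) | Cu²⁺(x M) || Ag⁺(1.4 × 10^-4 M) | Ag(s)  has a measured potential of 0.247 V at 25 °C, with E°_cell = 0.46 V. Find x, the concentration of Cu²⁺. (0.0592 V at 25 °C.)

From the Nernst equation, log Q = n(E° − E)/0.0592 = 2(0.46 − 0.247)/0.0592 = 7.196, so Q = 1.57 × 10^7.
With Q = [Cu²⁺]/[Ag⁺]^2 and the known concentrations, [Cu²⁺] in the numerator gives [Cu²⁺] = 0.31 M.

0.31 M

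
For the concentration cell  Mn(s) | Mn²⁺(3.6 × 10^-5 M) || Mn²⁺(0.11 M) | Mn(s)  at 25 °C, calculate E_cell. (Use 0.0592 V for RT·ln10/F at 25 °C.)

Both half-cells are Mn²⁺/Mn, so E°_cell = 0. The concentrated side is the cathode; the cell reaction moves Mn²⁺ from high to low concentration with n = 2.
Q = [Mn²⁺]_dilute/[Mn²⁺]_conc = 3.6 × 10^-5/0.11 = 3.27 × 10^-4.
E = 0 − (0.0592/2) log Q = −(0.0592/2)(-3.485) = 0.1032 V.

0.10 V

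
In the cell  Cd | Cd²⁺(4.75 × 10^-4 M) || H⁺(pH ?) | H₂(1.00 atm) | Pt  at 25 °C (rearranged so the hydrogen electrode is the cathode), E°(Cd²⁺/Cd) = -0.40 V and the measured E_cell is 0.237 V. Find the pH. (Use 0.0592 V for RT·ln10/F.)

E°_cell = 0.40 V and n = 2.
log Q = n(E° − E)/0.0592 = 2×(0.40 − 0.237)/0.0592 = 5.507.
With Q = [Cd²⁺]·P(H₂) / [H⁺]^2, solving for [H⁺] gives log[H⁺] = -4.415, so pH = 4.42.

pH = 4.42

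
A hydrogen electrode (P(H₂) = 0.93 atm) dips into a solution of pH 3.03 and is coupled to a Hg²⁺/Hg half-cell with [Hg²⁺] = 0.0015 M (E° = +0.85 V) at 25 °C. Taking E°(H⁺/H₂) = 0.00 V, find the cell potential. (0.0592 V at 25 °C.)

The Hg²⁺/Hg couple is the cathode, so E°_cell = 0.85 V; n = 2.
[H⁺] = 10^(−3.03) = 9.3 × 10^-4 M, and Q = [H⁺]^2 / ([Hg²⁺]·P(H₂)) = 6.24 × 10^-4.
E = E° − (0.0592/2) log Q = 0.85 − (0.0592/2)(-3.205) = 0.945 V.

0.94 V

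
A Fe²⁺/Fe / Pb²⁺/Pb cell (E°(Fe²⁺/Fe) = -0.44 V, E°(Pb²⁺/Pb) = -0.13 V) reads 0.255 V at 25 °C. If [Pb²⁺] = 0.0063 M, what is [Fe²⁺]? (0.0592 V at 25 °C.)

From the Nernst equation, log Q = n(E° − E)/0.0592 = 2(0.31 − 0.255)/0.0592 = 1.858, so Q = 72.1.
With Q = [Fe²⁺]/[Pb²⁺] and the known concentrations, [Fe²⁺] in the numerator gives [Fe²⁺] = 0.45 M.

0.45 M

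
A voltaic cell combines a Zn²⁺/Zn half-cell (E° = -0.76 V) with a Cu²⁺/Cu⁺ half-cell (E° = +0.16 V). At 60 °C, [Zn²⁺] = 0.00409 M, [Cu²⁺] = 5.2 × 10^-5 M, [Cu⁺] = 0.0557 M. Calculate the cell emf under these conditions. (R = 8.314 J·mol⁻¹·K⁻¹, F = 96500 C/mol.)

0.799 V

The Cu²⁺/Cu⁺ couple has the higher reduction potential and acts as the cathode, so E°_cell = +0.16 − (-0.76) = 0.92 V.
Balancing electrons gives n = 2; the reaction quotient is Q = [Zn²⁺]·[Cu⁺]^2/[Cu²⁺]^2 = 4690.
E = E° − (RT/nF) ln Q = 0.92 − (8.314×333)/(2×96500) × (8.454) = 0.920 − 0.121 = 0.799 V.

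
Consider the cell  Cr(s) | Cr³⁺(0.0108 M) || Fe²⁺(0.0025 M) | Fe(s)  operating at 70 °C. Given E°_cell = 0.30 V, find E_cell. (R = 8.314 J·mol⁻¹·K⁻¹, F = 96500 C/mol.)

0.256 V

Balancing electrons gives n = 6; the reaction quotient is Q = [Cr³⁺]^2/[Fe²⁺]^3 = 7460.
E = E° − (RT/nF) ln Q = 0.30 − (8.314×343)/(6×96500) × (8.918) = 0.300 − 0.044 = 0.256 V.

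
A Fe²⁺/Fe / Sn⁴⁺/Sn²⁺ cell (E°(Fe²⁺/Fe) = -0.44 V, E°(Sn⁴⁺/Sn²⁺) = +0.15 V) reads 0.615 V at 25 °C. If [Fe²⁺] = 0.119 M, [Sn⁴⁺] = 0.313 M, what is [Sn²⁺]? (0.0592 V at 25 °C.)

From the Nernst equation, log Q = n(E° − E)/0.0592 = 2(0.59 − 0.615)/0.0592 = -0.845, so Q = 0.143.
With Q = [Fe²⁺]·[Sn²⁺]/[Sn⁴⁺] and the known concentrations, [Sn²⁺] in the numerator gives [Sn²⁺] = 0.38 M.

0.38 M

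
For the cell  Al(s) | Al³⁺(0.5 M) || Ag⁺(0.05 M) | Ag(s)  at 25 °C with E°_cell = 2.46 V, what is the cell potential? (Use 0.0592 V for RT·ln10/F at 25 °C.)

Balancing electrons gives n = 3; the reaction quotient is Q = [Al³⁺]/[Ag⁺]^3 = 4000.
At 25 °C, E = E° − (0.0592/n) log Q = 2.46 − (0.0592/3)(3.602) = 2.460 − 0.071 = 2.389 V.

2.39 V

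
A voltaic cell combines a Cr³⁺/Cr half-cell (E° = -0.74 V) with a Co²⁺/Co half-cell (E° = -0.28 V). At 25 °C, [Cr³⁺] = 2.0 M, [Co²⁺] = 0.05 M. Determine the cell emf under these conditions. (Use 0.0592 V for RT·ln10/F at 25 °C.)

The Co²⁺/Co couple has the higher reduction potential and acts as the cathode, so E°_cell = -0.28 − (-0.74) = 0.46 V.
Balancing electrons gives n = 6; the reaction quotient is Q = [Cr³⁺]^2/[Co²⁺]^3 = 3.2 × 10^4.
At 25 °C, E = E° − (0.0592/n) log Q = 0.46 − (0.0592/6)(4.505) = 0.460 − 0.044 = 0.416 V.

0.416 V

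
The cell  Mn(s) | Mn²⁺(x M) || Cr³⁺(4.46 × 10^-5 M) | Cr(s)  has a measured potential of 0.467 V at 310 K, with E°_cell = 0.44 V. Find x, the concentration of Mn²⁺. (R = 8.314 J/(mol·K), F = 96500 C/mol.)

From the Nernst equation, ln Q = nF(E° − E)/RT = 6×96500×(0.44 − 0.467)/(8.314×310) = -6.066, so Q = 0.00232.
With Q = [Mn²⁺]^3/[Cr³⁺]^2 and the known concentrations, [Mn²⁺]^3 in the numerator gives [Mn²⁺] = 1.7 × 10^-4 M.

1.7 × 10^-4 M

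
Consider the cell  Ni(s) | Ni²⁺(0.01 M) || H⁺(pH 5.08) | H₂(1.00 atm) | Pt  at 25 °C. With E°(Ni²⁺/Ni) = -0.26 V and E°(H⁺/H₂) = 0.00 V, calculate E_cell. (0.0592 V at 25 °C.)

The hydrogen couple is the cathode, so E°_cell = 0.26 V; n = 2.
[H⁺] = 10^(−5.08) = 8.3 × 10^-6 M, and Q = [Ni²⁺]·P(H₂) / [H⁺]^2 = 1.45 × 10^8.
E = E° − (0.0592/2) log Q = 0.26 − (0.0592/2)(8.160) = 0.018 V.

0.018 V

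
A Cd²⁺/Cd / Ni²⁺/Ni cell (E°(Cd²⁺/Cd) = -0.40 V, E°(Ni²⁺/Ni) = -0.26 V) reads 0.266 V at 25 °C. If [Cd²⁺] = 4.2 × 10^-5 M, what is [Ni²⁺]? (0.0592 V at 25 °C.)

0.76 M

From the Nernst equation, log Q = n(E° − E)/0.0592 = 2(0.14 − 0.266)/0.0592 = -4.257, so Q = 5.54 × 10^-5.
With Q = [Cd²⁺]/[Ni²⁺] and the known concentrations, [Ni²⁺] in the denominator gives [Ni²⁺] = 0.76 M.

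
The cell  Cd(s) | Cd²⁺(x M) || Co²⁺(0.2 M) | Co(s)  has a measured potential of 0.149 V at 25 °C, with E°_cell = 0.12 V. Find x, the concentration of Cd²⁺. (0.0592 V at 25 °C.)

0.021 M

From the Nernst equation, log Q = n(E° − E)/0.0592 = 2(0.12 − 0.149)/0.0592 = -0.980, so Q = 0.105.
With Q = [Cd²⁺]/[Co²⁺] and the known concentrations, [Cd²⁺] in the numerator gives [Cd²⁺] = 0.021 M.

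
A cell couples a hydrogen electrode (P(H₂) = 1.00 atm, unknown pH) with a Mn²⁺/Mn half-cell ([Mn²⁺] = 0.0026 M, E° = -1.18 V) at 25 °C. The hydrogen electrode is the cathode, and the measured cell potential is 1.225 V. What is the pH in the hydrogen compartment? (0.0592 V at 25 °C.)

pH = 0.53

E°_cell = 1.18 V and n = 2.
log Q = n(E° − E)/0.0592 = 2×(1.18 − 1.225)/0.0592 = -1.520.
With Q = [Mn²⁺]·P(H₂) / [H⁺]^2, solving for [H⁺] gives log[H⁺] = -0.532, so pH = 0.53.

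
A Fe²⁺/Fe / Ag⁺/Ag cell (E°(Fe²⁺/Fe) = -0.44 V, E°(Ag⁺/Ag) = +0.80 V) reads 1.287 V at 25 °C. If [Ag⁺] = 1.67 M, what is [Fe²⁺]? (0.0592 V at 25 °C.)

From the Nernst equation, log Q = n(E° − E)/0.0592 = 2(1.24 − 1.287)/0.0592 = -1.588, so Q = 0.0258.
With Q = [Fe²⁺]/[Ag⁺]^2 and the known concentrations, [Fe²⁺] in the numerator gives [Fe²⁺] = 0.072 M.

0.072 M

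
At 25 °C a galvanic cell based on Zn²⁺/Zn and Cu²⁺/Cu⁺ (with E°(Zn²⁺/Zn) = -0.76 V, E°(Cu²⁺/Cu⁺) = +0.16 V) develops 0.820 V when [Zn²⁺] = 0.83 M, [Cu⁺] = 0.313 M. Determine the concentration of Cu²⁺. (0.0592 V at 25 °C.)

From the Nernst equation, log Q = n(E° − E)/0.0592 = 2(0.92 − 0.820)/0.0592 = 3.378, so Q = 2390.
With Q = [Zn²⁺]·[Cu⁺]^2/[Cu²⁺]^2 and the known concentrations, [Cu²⁺]^2 in the denominator gives [Cu²⁺] = 0.0058 M.

0.0058 M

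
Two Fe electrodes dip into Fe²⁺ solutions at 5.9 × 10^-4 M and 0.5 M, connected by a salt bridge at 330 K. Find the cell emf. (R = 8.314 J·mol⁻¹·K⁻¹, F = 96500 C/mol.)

0.096 V

Both half-cells are Fe²⁺/Fe, so E°_cell = 0. The concentrated side is the cathode; the cell reaction moves Fe²⁺ from high to low concentration with n = 2.
Q = [Fe²⁺]_dilute/[Fe²⁺]_conc = 5.9 × 10^-4/0.5 = 0.00118.
E = 0 − (RT/nF) ln Q = −((8.314×330)/(2×96500))(-6.742) = 0.0958 V.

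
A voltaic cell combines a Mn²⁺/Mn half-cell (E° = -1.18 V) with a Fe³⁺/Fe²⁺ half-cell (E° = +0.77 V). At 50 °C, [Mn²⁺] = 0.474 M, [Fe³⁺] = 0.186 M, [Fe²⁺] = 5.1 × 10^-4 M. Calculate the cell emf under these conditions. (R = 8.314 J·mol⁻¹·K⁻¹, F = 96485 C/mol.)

The Fe³⁺/Fe²⁺ couple has the higher reduction potential and acts as the cathode, so E°_cell = +0.77 − (-1.18) = 1.95 V.
Balancing electrons gives n = 2; the reaction quotient is Q = [Mn²⁺]·[Fe²⁺]^2/[Fe³⁺]^2 = 3.56 × 10^-6.
E = E° − (RT/nF) ln Q = 1.95 − (8.314×323)/(2×96485) × (-12.545) = 1.950 + 0.175 = 2.125 V.

2.12 V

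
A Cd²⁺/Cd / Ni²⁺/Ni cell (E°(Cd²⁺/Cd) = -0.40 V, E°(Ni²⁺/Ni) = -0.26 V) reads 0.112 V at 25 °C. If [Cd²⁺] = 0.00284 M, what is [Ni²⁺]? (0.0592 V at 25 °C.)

From the Nernst equation, log Q = n(E° − E)/0.0592 = 2(0.14 − 0.112)/0.0592 = 0.946, so Q = 8.83.
With Q = [Cd²⁺]/[Ni²⁺] and the known concentrations, [Ni²⁺] in the denominator gives [Ni²⁺] = 3.2 × 10^-4 M.

3.2 × 10^-4 M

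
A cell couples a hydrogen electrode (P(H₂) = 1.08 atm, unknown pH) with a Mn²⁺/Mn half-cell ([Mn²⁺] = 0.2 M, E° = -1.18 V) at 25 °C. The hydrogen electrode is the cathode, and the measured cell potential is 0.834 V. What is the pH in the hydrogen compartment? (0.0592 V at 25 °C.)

pH = 6.18

E°_cell = 1.18 V and n = 2.
log Q = n(E° − E)/0.0592 = 2×(1.18 − 0.834)/0.0592 = 11.689.
With Q = [Mn²⁺]·P(H₂) / [H⁺]^2, solving for [H⁺] gives log[H⁺] = -6.177, so pH = 6.18.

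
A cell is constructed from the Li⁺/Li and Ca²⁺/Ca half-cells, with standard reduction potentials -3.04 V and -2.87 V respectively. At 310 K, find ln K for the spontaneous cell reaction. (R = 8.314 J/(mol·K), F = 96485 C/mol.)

E°_cell = -2.87 − (-3.04) = 0.17 V, with n = 2 electrons transferred.
At equilibrium E = 0, so the Nernst equation gives ln K = nFE°/RT = (2)(96485)(0.17)/((8.314)(310)) = 12.73.

ln K = 12.7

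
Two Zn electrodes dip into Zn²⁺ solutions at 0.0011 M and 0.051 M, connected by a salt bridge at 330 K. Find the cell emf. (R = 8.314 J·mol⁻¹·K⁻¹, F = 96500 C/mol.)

Both half-cells are Zn²⁺/Zn, so E°_cell = 0. The concentrated side is the cathode; the cell reaction moves Zn²⁺ from high to low concentration with n = 2.
Q = [Zn²⁺]_dilute/[Zn²⁺]_conc = 0.0011/0.051 = 0.0216.
E = 0 − (RT/nF) ln Q = −((8.314×330)/(2×96500))(-3.837) = 0.0545 V.

0.055 V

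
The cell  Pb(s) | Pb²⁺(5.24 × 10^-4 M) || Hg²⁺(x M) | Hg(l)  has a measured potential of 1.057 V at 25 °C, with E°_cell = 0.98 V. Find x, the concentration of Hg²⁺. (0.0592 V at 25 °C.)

From the Nernst equation, log Q = n(E° − E)/0.0592 = 2(0.98 − 1.057)/0.0592 = -2.601, so Q = 0.00250.
With Q = [Pb²⁺]/[Hg²⁺] and the known concentrations, [Hg²⁺] in the denominator gives [Hg²⁺] = 0.21 M.

0.21 M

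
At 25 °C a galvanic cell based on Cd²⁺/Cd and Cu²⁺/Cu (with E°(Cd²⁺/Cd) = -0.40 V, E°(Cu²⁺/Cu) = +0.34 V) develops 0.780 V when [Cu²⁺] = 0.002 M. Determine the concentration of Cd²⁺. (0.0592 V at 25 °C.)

From the Nernst equation, log Q = n(E° − E)/0.0592 = 2(0.74 − 0.780)/0.0592 = -1.351, so Q = 0.0445.
With Q = [Cd²⁺]/[Cu²⁺] and the known concentrations, [Cd²⁺] in the numerator gives [Cd²⁺] = 8.9 × 10^-5 M.

8.9 × 10^-5 M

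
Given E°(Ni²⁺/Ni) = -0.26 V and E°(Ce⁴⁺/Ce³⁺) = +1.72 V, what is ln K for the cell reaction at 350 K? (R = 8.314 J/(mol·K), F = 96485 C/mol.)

ln K = 131.3

E°_cell = +1.72 − (-0.26) = 1.98 V, with n = 2 electrons transferred.
At equilibrium E = 0, so the Nernst equation gives ln K = nFE°/RT = (2)(96485)(1.98)/((8.314)(350)) = 131.30.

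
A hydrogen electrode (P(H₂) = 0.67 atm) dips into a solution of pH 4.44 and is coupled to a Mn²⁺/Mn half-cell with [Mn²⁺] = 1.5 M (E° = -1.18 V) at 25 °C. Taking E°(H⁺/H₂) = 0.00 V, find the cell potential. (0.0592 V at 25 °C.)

The hydrogen couple is the cathode, so E°_cell = 1.18 V; n = 2.
[H⁺] = 10^(−4.44) = 3.6 × 10^-5 M, and Q = [Mn²⁺]·P(H₂) / [H⁺]^2 = 7.62 × 10^8.
E = E° − (0.0592/2) log Q = 1.18 − (0.0592/2)(8.882) = 0.917 V.

0.92 V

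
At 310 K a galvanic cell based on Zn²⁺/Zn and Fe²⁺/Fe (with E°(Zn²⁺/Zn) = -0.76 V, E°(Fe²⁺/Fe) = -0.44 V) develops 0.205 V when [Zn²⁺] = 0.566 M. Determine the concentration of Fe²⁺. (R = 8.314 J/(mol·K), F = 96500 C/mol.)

1 × 10^-4 M

From the Nernst equation, ln Q = nF(E° − E)/RT = 2×96500×(0.32 − 0.205)/(8.314×310) = 8.612, so Q = 5490.
With Q = [Zn²⁺]/[Fe²⁺] and the known concentrations, [Fe²⁺] in the denominator gives [Fe²⁺] = 1 × 10^-4 M.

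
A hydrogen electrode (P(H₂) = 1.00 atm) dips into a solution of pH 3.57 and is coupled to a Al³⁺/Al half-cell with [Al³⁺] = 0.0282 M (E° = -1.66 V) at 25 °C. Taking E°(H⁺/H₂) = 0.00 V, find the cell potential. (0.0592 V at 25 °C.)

1.48 V

The hydrogen couple is the cathode, so E°_cell = 1.66 V; n = 6.
[H⁺] = 10^(−3.57) = 2.7 × 10^-4 M, and Q = [Al³⁺]^2·P(H₂)^3 / [H⁺]^6 = 2.09 × 10^18.
E = E° − (0.0592/6) log Q = 1.66 − (0.0592/6)(18.320) = 1.479 V.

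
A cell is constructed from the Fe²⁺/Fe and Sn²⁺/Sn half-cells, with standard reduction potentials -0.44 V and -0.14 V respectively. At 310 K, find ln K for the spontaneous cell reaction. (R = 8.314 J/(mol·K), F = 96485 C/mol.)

ln K = 22.5

E°_cell = -0.14 − (-0.44) = 0.30 V, with n = 2 electrons transferred.
At equilibrium E = 0, so the Nernst equation gives ln K = nFE°/RT = (2)(96485)(0.30)/((8.314)(310)) = 22.46.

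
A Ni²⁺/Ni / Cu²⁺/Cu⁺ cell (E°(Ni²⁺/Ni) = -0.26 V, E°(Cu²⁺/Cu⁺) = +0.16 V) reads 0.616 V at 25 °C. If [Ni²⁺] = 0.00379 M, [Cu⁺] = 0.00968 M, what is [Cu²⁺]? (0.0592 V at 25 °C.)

From the Nernst equation, log Q = n(E° − E)/0.0592 = 2(0.42 − 0.616)/0.0592 = -6.622, so Q = 2.39 × 10^-7.
With Q = [Ni²⁺]·[Cu⁺]^2/[Cu²⁺]^2 and the known concentrations, [Cu²⁺]^2 in the denominator gives [Cu²⁺] = 1.2 M.

1.2 M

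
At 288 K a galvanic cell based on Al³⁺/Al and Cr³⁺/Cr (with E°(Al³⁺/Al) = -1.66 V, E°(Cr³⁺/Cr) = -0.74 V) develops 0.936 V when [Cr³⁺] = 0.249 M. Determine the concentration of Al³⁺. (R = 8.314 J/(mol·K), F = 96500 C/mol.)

From the Nernst equation, ln Q = nF(E° − E)/RT = 3×96500×(0.92 − 0.936)/(8.314×288) = -1.934, so Q = 0.144.
With Q = [Al³⁺]/[Cr³⁺] and the known concentrations, [Al³⁺] in the numerator gives [Al³⁺] = 0.036 M.

0.036 M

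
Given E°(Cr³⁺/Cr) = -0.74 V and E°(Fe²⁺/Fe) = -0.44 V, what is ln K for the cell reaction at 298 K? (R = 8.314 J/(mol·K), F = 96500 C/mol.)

ln K = 70.1

E°_cell = -0.44 − (-0.74) = 0.30 V, with n = 6 electrons transferred.
At equilibrium E = 0, so the Nernst equation gives ln K = nFE°/RT = (6)(96500)(0.30)/((8.314)(298)) = 70.11.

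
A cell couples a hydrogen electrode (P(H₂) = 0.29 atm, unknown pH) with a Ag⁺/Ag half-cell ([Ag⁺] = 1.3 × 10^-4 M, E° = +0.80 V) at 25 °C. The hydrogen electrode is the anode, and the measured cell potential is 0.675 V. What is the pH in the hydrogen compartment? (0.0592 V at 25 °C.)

pH = 2.04

E°_cell = 0.80 V and n = 2.
log Q = n(E° − E)/0.0592 = 2×(0.80 − 0.675)/0.0592 = 4.223.
With Q = [H⁺]^2 / ([Ag⁺]^2·P(H₂)), solving for [H⁺] gives log[H⁺] = -2.043, so pH = 2.04.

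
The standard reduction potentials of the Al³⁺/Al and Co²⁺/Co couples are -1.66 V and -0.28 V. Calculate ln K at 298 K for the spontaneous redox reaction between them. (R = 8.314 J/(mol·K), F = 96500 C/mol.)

ln K = 322.5

E°_cell = -0.28 − (-1.66) = 1.38 V, with n = 6 electrons transferred.
At equilibrium E = 0, so the Nernst equation gives ln K = nFE°/RT = (6)(96500)(1.38)/((8.314)(298)) = 322.50.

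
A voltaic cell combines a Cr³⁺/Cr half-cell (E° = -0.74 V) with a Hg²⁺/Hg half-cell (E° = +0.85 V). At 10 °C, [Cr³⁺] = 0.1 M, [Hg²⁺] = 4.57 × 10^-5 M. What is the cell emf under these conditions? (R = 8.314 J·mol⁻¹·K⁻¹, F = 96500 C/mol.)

The Hg²⁺/Hg couple has the higher reduction potential and acts as the cathode, so E°_cell = +0.85 − (-0.74) = 1.59 V.
Balancing electrons gives n = 6; the reaction quotient is Q = [Cr³⁺]^2/[Hg²⁺]^3 = 1.05 × 10^11.
E = E° − (RT/nF) ln Q = 1.59 − (8.314×283)/(6×96500) × (25.375) = 1.590 − 0.103 = 1.487 V.

1.49 V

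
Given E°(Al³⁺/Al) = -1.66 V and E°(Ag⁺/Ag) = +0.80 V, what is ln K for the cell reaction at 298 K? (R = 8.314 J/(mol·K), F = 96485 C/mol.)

E°_cell = +0.80 − (-1.66) = 2.46 V, with n = 3 electrons transferred.
At equilibrium E = 0, so the Nernst equation gives ln K = nFE°/RT = (3)(96485)(2.46)/((8.314)(298)) = 287.40.

ln K = 287.4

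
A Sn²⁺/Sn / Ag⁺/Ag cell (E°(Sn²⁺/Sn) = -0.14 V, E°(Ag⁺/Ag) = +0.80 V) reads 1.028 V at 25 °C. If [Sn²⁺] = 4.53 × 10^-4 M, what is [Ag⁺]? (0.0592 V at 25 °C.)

0.65 M

From the Nernst equation, log Q = n(E° − E)/0.0592 = 2(0.94 − 1.028)/0.0592 = -2.973, so Q = 0.00106.
With Q = [Sn²⁺]/[Ag⁺]^2 and the known concentrations, [Ag⁺]^2 in the denominator gives [Ag⁺] = 0.65 M.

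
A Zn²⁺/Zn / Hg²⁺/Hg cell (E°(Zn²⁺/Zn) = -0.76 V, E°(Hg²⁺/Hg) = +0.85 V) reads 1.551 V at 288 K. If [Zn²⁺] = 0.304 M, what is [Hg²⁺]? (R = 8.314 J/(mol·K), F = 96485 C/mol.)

0.0026 M

From the Nernst equation, ln Q = nF(E° − E)/RT = 2×96485×(1.61 − 1.551)/(8.314×288) = 4.755, so Q = 116.
With Q = [Zn²⁺]/[Hg²⁺] and the known concentrations, [Hg²⁺] in the denominator gives [Hg²⁺] = 0.0026 M.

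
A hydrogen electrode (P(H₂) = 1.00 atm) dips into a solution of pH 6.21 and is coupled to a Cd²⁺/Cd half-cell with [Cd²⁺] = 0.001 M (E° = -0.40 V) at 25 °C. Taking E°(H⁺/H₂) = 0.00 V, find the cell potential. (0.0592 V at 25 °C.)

0.12 V

The hydrogen couple is the cathode, so E°_cell = 0.40 V; n = 2.
[H⁺] = 10^(−6.21) = 6.2 × 10^-7 M, and Q = [Cd²⁺]·P(H₂) / [H⁺]^2 = 2.63 × 10^9.
E = E° − (0.0592/2) log Q = 0.40 − (0.0592/2)(9.420) = 0.121 V.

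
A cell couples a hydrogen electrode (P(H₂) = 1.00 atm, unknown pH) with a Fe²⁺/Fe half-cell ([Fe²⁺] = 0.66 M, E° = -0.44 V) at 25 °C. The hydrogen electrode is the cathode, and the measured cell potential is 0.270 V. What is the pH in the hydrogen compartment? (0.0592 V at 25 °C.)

E°_cell = 0.44 V and n = 2.
log Q = n(E° − E)/0.0592 = 2×(0.44 − 0.270)/0.0592 = 5.743.
With Q = [Fe²⁺]·P(H₂) / [H⁺]^2, solving for [H⁺] gives log[H⁺] = -2.962, so pH = 2.96.

pH = 2.96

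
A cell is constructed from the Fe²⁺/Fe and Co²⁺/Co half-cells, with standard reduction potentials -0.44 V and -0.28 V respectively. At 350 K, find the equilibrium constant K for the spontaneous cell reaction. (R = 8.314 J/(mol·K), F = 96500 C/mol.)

E°_cell = -0.28 − (-0.44) = 0.16 V, with n = 2 electrons transferred.
At equilibrium E = 0, so the Nernst equation gives ln K = nFE°/RT = (2)(96500)(0.16)/((8.314)(350)) = 10.61.
K = e^10.61 = 4.1 × 10^4.

4.1 × 10^4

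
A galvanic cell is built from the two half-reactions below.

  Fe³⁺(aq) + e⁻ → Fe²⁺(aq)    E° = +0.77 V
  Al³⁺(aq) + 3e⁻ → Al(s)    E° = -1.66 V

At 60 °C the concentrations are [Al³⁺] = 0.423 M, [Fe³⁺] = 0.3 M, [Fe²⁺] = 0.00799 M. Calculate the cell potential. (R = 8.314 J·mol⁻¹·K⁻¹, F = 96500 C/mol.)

2.54 V

The Fe³⁺/Fe²⁺ couple has the higher reduction potential and acts as the cathode, so E°_cell = +0.77 − (-1.66) = 2.43 V.
Balancing electrons gives n = 3; the reaction quotient is Q = [Al³⁺]·[Fe²⁺]^3/[Fe³⁺]^3 = 7.99 × 10^-6.
E = E° − (RT/nF) ln Q = 2.43 − (8.314×333)/(3×96500) × (-11.737) = 2.430 + 0.112 = 2.542 V.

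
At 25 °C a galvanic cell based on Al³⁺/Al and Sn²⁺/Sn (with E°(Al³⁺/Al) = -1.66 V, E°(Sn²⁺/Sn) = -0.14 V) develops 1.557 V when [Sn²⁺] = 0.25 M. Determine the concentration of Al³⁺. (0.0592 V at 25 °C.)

0.0017 M

From the Nernst equation, log Q = n(E° − E)/0.0592 = 6(1.52 − 1.557)/0.0592 = -3.750, so Q = 1.78 × 10^-4.
With Q = [Al³⁺]^2/[Sn²⁺]^3 and the known concentrations, [Al³⁺]^2 in the numerator gives [Al³⁺] = 0.0017 M.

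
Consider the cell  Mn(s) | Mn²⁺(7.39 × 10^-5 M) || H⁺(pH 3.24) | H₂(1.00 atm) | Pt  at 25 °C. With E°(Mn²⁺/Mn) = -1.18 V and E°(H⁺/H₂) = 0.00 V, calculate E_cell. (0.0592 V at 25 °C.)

1.11 V

The hydrogen couple is the cathode, so E°_cell = 1.18 V; n = 2.
[H⁺] = 10^(−3.24) = 5.8 × 10^-4 M, and Q = [Mn²⁺]·P(H₂) / [H⁺]^2 = 223.
E = E° − (0.0592/2) log Q = 1.18 − (0.0592/2)(2.349) = 1.110 V.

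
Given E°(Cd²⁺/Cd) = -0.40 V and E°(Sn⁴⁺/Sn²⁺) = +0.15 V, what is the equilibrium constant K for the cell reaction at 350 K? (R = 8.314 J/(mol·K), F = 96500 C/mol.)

E°_cell = +0.15 − (-0.40) = 0.55 V, with n = 2 electrons transferred.
At equilibrium E = 0, so the Nernst equation gives ln K = nFE°/RT = (2)(96500)(0.55)/((8.314)(350)) = 36.48.
K = e^36.48 = 7 × 10^15.

7 × 10^15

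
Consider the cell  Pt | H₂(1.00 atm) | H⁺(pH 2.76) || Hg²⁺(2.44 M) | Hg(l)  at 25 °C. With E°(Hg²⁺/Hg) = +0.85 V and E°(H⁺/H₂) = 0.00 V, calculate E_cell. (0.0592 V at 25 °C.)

The Hg²⁺/Hg couple is the cathode, so E°_cell = 0.85 V; n = 2.
[H⁺] = 10^(−2.76) = 0.0017 M, and Q = [H⁺]^2 / ([Hg²⁺]·P(H₂)) = 1.24 × 10^-6.
E = E° − (0.0592/2) log Q = 0.85 − (0.0592/2)(-5.907) = 1.025 V.

1.02 V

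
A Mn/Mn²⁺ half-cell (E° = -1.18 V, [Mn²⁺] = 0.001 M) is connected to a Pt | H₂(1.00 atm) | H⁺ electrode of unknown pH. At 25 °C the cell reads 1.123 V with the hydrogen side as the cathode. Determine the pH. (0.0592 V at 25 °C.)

E°_cell = 1.18 V and n = 2.
log Q = n(E° − E)/0.0592 = 2×(1.18 − 1.123)/0.0592 = 1.926.
With Q = [Mn²⁺]·P(H₂) / [H⁺]^2, solving for [H⁺] gives log[H⁺] = -2.463, so pH = 2.46.

pH = 2.46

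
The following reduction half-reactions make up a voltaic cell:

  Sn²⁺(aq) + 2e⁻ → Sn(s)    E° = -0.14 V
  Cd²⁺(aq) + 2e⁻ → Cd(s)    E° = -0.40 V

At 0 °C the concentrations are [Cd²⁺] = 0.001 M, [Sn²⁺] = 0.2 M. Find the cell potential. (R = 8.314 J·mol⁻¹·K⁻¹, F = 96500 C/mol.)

The Sn²⁺/Sn couple has the higher reduction potential and acts as the cathode, so E°_cell = -0.14 − (-0.40) = 0.26 V.
Balancing electrons gives n = 2; the reaction quotient is Q = [Cd²⁺]/[Sn²⁺] = 0.00500.
E = E° − (RT/nF) ln Q = 0.26 − (8.314×273)/(2×96500) × (-5.298) = 0.260 + 0.062 = 0.322 V.

0.322 V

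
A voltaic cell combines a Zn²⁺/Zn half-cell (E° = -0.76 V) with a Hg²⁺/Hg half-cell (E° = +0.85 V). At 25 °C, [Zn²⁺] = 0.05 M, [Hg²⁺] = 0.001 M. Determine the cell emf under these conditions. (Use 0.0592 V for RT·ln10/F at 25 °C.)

The Hg²⁺/Hg couple has the higher reduction potential and acts as the cathode, so E°_cell = +0.85 − (-0.76) = 1.61 V.
Balancing electrons gives n = 2; the reaction quotient is Q = [Zn²⁺]/[Hg²⁺] = 50.0.
At 25 °C, E = E° − (0.0592/n) log Q = 1.61 − (0.0592/2)(1.699) = 1.610 − 0.050 = 1.560 V.

1.56 V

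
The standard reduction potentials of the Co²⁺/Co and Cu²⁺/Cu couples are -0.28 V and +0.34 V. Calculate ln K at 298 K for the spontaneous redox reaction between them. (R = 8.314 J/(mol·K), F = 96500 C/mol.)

E°_cell = +0.34 − (-0.28) = 0.62 V, with n = 2 electrons transferred.
At equilibrium E = 0, so the Nernst equation gives ln K = nFE°/RT = (2)(96500)(0.62)/((8.314)(298)) = 48.30.

ln K = 48.3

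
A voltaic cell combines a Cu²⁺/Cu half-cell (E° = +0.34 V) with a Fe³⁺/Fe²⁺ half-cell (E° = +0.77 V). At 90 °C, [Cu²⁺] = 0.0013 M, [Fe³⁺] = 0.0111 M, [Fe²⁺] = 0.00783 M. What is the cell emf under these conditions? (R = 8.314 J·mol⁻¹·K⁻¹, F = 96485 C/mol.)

The Fe³⁺/Fe²⁺ couple has the higher reduction potential and acts as the cathode, so E°_cell = +0.77 − (+0.34) = 0.43 V.
Balancing electrons gives n = 2; the reaction quotient is Q = [Cu²⁺]·[Fe²⁺]^2/[Fe³⁺]^2 = 6.47 × 10^-4.
E = E° − (RT/nF) ln Q = 0.43 − (8.314×363)/(2×96485) × (-7.343) = 0.430 + 0.115 = 0.545 V.

0.545 V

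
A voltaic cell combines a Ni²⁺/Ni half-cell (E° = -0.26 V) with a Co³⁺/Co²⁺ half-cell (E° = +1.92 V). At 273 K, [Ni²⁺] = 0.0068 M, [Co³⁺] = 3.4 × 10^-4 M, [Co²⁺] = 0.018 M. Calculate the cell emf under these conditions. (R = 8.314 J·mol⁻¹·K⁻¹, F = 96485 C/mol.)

The Co³⁺/Co²⁺ couple has the higher reduction potential and acts as the cathode, so E°_cell = +1.92 − (-0.26) = 2.18 V.
Balancing electrons gives n = 2; the reaction quotient is Q = [Ni²⁺]·[Co²⁺]^2/[Co³⁺]^2 = 19.1.
E = E° − (RT/nF) ln Q = 2.18 − (8.314×273)/(2×96485) × (2.948) = 2.180 − 0.035 = 2.145 V.

2.15 V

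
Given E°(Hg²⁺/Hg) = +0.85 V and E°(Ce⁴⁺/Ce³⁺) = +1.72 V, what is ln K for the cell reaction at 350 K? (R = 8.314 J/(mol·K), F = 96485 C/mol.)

ln K = 57.7

E°_cell = +1.72 − (+0.85) = 0.87 V, with n = 2 electrons transferred.
At equilibrium E = 0, so the Nernst equation gives ln K = nFE°/RT = (2)(96485)(0.87)/((8.314)(350)) = 57.69.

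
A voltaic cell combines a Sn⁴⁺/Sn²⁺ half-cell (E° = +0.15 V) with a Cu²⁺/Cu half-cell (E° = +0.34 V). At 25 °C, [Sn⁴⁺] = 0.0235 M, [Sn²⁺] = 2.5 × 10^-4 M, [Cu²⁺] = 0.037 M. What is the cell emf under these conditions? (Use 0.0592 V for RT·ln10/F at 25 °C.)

0.089 V

The Cu²⁺/Cu couple has the higher reduction potential and acts as the cathode, so E°_cell = +0.34 − (+0.15) = 0.19 V.
Balancing electrons gives n = 2; the reaction quotient is Q = [Sn⁴⁺]/([Sn²⁺]·[Cu²⁺]) = 2540.
At 25 °C, E = E° − (0.0592/n) log Q = 0.19 − (0.0592/2)(3.405) = 0.190 − 0.101 = 0.089 V.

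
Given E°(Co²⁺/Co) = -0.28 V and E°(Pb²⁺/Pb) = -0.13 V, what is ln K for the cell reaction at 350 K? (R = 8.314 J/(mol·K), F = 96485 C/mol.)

ln K = 9.9

E°_cell = -0.13 − (-0.28) = 0.15 V, with n = 2 electrons transferred.
At equilibrium E = 0, so the Nernst equation gives ln K = nFE°/RT = (2)(96485)(0.15)/((8.314)(350)) = 9.95.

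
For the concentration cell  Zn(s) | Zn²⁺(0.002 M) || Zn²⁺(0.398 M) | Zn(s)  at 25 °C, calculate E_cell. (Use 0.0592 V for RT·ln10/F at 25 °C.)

Both half-cells are Zn²⁺/Zn, so E°_cell = 0. The concentrated side is the cathode; the cell reaction moves Zn²⁺ from high to low concentration with n = 2.
Q = [Zn²⁺]_dilute/[Zn²⁺]_conc = 0.002/0.398 = 0.00503.
E = 0 − (0.0592/2) log Q = −(0.0592/2)(-2.299) = 0.0681 V.

0.068 V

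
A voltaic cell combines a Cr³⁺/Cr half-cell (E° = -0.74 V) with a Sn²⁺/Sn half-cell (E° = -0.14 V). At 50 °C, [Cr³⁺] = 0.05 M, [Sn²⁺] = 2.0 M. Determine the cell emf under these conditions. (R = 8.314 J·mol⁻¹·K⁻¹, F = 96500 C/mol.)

The Sn²⁺/Sn couple has the higher reduction potential and acts as the cathode, so E°_cell = -0.14 − (-0.74) = 0.60 V.
Balancing electrons gives n = 6; the reaction quotient is Q = [Cr³⁺]^2/[Sn²⁺]^3 = 3.13 × 10^-4.
E = E° − (RT/nF) ln Q = 0.60 − (8.314×323)/(6×96500) × (-8.071) = 0.600 + 0.037 = 0.637 V.

0.637 V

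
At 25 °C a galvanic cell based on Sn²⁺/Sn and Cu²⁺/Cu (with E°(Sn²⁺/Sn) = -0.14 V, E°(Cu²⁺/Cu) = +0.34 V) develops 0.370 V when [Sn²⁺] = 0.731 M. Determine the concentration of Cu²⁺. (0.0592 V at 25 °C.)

From the Nernst equation, log Q = n(E° − E)/0.0592 = 2(0.48 − 0.370)/0.0592 = 3.716, so Q = 5200.
With Q = [Sn²⁺]/[Cu²⁺] and the known concentrations, [Cu²⁺] in the denominator gives [Cu²⁺] = 1.4 × 10^-4 M.

1.4 × 10^-4 M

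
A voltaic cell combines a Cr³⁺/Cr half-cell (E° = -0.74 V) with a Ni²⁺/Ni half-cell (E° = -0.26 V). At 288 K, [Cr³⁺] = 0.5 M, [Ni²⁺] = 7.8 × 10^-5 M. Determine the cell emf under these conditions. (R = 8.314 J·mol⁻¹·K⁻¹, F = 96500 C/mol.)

The Ni²⁺/Ni couple has the higher reduction potential and acts as the cathode, so E°_cell = -0.26 − (-0.74) = 0.48 V.
Balancing electrons gives n = 6; the reaction quotient is Q = [Cr³⁺]^2/[Ni²⁺]^3 = 5.27 × 10^11.
E = E° − (RT/nF) ln Q = 0.48 − (8.314×288)/(6×96500) × (26.990) = 0.480 − 0.112 = 0.368 V.

0.368 V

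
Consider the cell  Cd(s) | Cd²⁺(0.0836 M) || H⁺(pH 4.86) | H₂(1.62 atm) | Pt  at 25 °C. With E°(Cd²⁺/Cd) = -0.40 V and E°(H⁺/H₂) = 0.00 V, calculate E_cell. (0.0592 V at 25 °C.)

0.14 V

The hydrogen couple is the cathode, so E°_cell = 0.40 V; n = 2.
[H⁺] = 10^(−4.86) = 1.4 × 10^-5 M, and Q = [Cd²⁺]·P(H₂) / [H⁺]^2 = 7.11 × 10^8.
E = E° − (0.0592/2) log Q = 0.40 − (0.0592/2)(8.852) = 0.138 V.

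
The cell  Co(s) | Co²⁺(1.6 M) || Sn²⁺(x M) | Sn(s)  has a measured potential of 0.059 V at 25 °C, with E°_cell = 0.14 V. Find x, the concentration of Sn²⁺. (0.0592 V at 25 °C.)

From the Nernst equation, log Q = n(E° − E)/0.0592 = 2(0.14 − 0.059)/0.0592 = 2.736, so Q = 545.
With Q = [Co²⁺]/[Sn²⁺] and the known concentrations, [Sn²⁺] in the denominator gives [Sn²⁺] = 0.0029 M.

0.0029 M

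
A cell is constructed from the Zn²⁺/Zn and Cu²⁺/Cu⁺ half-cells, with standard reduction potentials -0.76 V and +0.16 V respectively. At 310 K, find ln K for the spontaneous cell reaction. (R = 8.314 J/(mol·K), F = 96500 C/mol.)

E°_cell = +0.16 − (-0.76) = 0.92 V, with n = 2 electrons transferred.
At equilibrium E = 0, so the Nernst equation gives ln K = nFE°/RT = (2)(96500)(0.92)/((8.314)(310)) = 68.89.

ln K = 68.9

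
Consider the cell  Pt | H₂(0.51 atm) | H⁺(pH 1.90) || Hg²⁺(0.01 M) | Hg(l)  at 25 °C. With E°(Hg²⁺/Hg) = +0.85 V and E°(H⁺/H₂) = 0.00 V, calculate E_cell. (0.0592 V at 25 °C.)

The Hg²⁺/Hg couple is the cathode, so E°_cell = 0.85 V; n = 2.
[H⁺] = 10^(−1.90) = 0.013 M, and Q = [H⁺]^2 / ([Hg²⁺]·P(H₂)) = 0.0311.
E = E° − (0.0592/2) log Q = 0.85 − (0.0592/2)(-1.508) = 0.895 V.

0.89 V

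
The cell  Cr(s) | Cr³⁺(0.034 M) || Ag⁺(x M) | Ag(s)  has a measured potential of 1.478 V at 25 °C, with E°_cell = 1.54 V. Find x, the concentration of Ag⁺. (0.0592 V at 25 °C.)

From the Nernst equation, log Q = n(E° − E)/0.0592 = 3(1.54 − 1.478)/0.0592 = 3.142, so Q = 1390.
With Q = [Cr³⁺]/[Ag⁺]^3 and the known concentrations, [Ag⁺]^3 in the denominator gives [Ag⁺] = 0.029 M.

0.029 M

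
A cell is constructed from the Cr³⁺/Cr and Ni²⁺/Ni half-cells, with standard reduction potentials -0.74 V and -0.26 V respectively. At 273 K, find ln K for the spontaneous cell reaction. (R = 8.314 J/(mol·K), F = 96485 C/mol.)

ln K = 122.4

E°_cell = -0.26 − (-0.74) = 0.48 V, with n = 6 electrons transferred.
At equilibrium E = 0, so the Nernst equation gives ln K = nFE°/RT = (6)(96485)(0.48)/((8.314)(273)) = 122.43.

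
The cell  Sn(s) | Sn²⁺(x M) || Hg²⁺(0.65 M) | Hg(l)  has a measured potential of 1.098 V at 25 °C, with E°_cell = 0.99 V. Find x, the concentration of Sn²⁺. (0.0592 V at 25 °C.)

From the Nernst equation, log Q = n(E° − E)/0.0592 = 2(0.99 − 1.098)/0.0592 = -3.649, so Q = 2.25 × 10^-4.
With Q = [Sn²⁺]/[Hg²⁺] and the known concentrations, [Sn²⁺] in the numerator gives [Sn²⁺] = 1.5 × 10^-4 M.

1.5 × 10^-4 M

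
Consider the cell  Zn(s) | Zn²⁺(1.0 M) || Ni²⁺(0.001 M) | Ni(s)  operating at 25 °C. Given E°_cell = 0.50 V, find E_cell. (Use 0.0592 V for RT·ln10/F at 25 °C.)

0.411 V

Balancing electrons gives n = 2; the reaction quotient is Q = [Zn²⁺]/[Ni²⁺] = 1000.
At 25 °C, E = E° − (0.0592/n) log Q = 0.50 − (0.0592/2)(3.000) = 0.500 − 0.089 = 0.411 V.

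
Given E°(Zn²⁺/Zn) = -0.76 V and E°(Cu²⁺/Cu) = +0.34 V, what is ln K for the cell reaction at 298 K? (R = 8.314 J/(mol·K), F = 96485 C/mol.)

ln K = 85.7

E°_cell = +0.34 − (-0.76) = 1.10 V, with n = 2 electrons transferred.
At equilibrium E = 0, so the Nernst equation gives ln K = nFE°/RT = (2)(96485)(1.10)/((8.314)(298)) = 85.68.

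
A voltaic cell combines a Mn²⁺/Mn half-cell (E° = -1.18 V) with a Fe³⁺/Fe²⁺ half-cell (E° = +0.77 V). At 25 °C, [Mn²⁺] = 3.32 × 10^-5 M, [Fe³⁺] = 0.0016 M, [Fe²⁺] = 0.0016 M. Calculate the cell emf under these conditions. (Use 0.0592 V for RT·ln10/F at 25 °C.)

The Fe³⁺/Fe²⁺ couple has the higher reduction potential and acts as the cathode, so E°_cell = +0.77 − (-1.18) = 1.95 V.
Balancing electrons gives n = 2; the reaction quotient is Q = [Mn²⁺]·[Fe²⁺]^2/[Fe³⁺]^2 = 3.32 × 10^-5.
At 25 °C, E = E° − (0.0592/n) log Q = 1.95 − (0.0592/2)(-4.479) = 1.950 + 0.133 = 2.083 V.

2.08 V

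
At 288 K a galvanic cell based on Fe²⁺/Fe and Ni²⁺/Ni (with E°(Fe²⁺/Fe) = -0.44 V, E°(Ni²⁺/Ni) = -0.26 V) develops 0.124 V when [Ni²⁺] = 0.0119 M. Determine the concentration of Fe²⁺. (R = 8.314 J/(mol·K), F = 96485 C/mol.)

1.1 M

From the Nernst equation, ln Q = nF(E° − E)/RT = 2×96485×(0.18 − 0.124)/(8.314×288) = 4.513, so Q = 91.2.
With Q = [Fe²⁺]/[Ni²⁺] and the known concentrations, [Fe²⁺] in the numerator gives [Fe²⁺] = 1.1 M.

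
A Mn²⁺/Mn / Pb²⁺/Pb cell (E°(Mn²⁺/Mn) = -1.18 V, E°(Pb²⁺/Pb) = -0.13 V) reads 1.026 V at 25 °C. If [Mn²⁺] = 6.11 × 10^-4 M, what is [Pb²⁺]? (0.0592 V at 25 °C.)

9.4 × 10^-5 M

From the Nernst equation, log Q = n(E° − E)/0.0592 = 2(1.05 − 1.026)/0.0592 = 0.811, so Q = 6.47.
With Q = [Mn²⁺]/[Pb²⁺] and the known concentrations, [Pb²⁺] in the denominator gives [Pb²⁺] = 9.4 × 10^-5 M.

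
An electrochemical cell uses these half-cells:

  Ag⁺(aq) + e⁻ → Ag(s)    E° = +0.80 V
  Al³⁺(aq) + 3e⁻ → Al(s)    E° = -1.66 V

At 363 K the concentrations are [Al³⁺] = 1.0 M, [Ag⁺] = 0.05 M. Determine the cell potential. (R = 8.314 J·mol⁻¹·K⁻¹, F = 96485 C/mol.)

2.37 V

The Ag⁺/Ag couple has the higher reduction potential and acts as the cathode, so E°_cell = +0.80 − (-1.66) = 2.46 V.
Balancing electrons gives n = 3; the reaction quotient is Q = [Al³⁺]/[Ag⁺]^3 = 8000.
E = E° − (RT/nF) ln Q = 2.46 − (8.314×363)/(3×96485) × (8.987) = 2.460 − 0.094 = 2.366 V.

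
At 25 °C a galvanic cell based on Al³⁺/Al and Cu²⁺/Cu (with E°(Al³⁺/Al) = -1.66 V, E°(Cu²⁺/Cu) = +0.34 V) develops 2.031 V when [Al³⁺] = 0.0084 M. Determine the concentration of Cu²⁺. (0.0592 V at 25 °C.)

From the Nernst equation, log Q = n(E° − E)/0.0592 = 6(2.00 − 2.031)/0.0592 = -3.142, so Q = 7.21 × 10^-4.
With Q = [Al³⁺]^2/[Cu²⁺]^3 and the known concentrations, [Cu²⁺]^3 in the denominator gives [Cu²⁺] = 0.46 M.

0.46 M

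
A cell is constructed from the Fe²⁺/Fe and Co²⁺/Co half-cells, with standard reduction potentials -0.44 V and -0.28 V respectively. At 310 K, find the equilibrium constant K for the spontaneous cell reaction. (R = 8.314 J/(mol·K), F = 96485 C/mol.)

E°_cell = -0.28 − (-0.44) = 0.16 V, with n = 2 electrons transferred.
At equilibrium E = 0, so the Nernst equation gives ln K = nFE°/RT = (2)(96485)(0.16)/((8.314)(310)) = 11.98.
K = e^11.98 = 1.6 × 10^5.

1.6 × 10^5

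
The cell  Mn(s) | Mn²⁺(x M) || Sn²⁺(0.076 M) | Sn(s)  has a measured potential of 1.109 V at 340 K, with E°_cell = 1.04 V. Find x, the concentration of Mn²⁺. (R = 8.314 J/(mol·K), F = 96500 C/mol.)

6.8 × 10^-4 M

From the Nernst equation, ln Q = nF(E° − E)/RT = 2×96500×(1.04 − 1.109)/(8.314×340) = -4.711, so Q = 0.00900.
With Q = [Mn²⁺]/[Sn²⁺] and the known concentrations, [Mn²⁺] in the numerator gives [Mn²⁺] = 6.8 × 10^-4 M.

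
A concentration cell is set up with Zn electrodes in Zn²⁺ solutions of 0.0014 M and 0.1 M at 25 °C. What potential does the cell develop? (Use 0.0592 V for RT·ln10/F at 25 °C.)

Both half-cells are Zn²⁺/Zn, so E°_cell = 0. The concentrated side is the cathode; the cell reaction moves Zn²⁺ from high to low concentration with n = 2.
Q = [Zn²⁺]_dilute/[Zn²⁺]_conc = 0.0014/0.1 = 0.0140.
E = 0 − (0.0592/2) log Q = −(0.0592/2)(-1.854) = 0.0549 V.

0.055 V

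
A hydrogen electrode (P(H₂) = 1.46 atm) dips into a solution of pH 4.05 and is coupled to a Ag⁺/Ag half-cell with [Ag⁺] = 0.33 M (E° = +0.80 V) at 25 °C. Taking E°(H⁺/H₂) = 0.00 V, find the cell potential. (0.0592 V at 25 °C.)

1.02 V

The Ag⁺/Ag couple is the cathode, so E°_cell = 0.80 V; n = 2.
[H⁺] = 10^(−4.05) = 8.9 × 10^-5 M, and Q = [H⁺]^2 / ([Ag⁺]^2·P(H₂)) = 5 × 10^-8.
E = E° − (0.0592/2) log Q = 0.80 − (0.0592/2)(-7.301) = 1.016 V.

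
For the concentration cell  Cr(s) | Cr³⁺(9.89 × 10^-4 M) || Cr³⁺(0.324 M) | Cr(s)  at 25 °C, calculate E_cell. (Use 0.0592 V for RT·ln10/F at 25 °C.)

Both half-cells are Cr³⁺/Cr, so E°_cell = 0. The concentrated side is the cathode; the cell reaction moves Cr³⁺ from high to low concentration with n = 3.
Q = [Cr³⁺]_dilute/[Cr³⁺]_conc = 9.89 × 10^-4/0.324 = 0.00305.
E = 0 − (0.0592/3) log Q = −(0.0592/3)(-2.515) = 0.0496 V.

0.050 V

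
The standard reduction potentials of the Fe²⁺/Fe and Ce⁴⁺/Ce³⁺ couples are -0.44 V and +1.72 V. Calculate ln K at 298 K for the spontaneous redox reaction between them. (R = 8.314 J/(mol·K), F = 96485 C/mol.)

E°_cell = +1.72 − (-0.44) = 2.16 V, with n = 2 electrons transferred.
At equilibrium E = 0, so the Nernst equation gives ln K = nFE°/RT = (2)(96485)(2.16)/((8.314)(298)) = 168.24.

ln K = 168.2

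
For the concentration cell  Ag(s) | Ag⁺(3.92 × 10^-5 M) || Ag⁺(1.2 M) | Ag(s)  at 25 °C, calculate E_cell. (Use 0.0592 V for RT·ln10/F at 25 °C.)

Both half-cells are Ag⁺/Ag, so E°_cell = 0. The concentrated side is the cathode; the cell reaction moves Ag⁺ from high to low concentration with n = 1.
Q = [Ag⁺]_dilute/[Ag⁺]_conc = 3.92 × 10^-5/1.2 = 3.27 × 10^-5.
E = 0 − (0.0592/1) log Q = −(0.0592/1)(-4.486) = 0.2656 V.

0.27 V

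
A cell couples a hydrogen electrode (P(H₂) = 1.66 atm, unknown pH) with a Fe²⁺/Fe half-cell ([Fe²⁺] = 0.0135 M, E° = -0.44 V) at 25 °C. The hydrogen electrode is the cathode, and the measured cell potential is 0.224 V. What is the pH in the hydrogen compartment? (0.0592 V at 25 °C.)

E°_cell = 0.44 V and n = 2.
log Q = n(E° − E)/0.0592 = 2×(0.44 − 0.224)/0.0592 = 7.297.
With Q = [Fe²⁺]·P(H₂) / [H⁺]^2, solving for [H⁺] gives log[H⁺] = -4.473, so pH = 4.47.

pH = 4.47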